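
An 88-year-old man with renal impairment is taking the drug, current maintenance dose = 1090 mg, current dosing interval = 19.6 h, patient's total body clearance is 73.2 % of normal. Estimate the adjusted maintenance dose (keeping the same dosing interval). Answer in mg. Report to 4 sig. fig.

797.9 mg

To keep the same average steady-state level, dosing rate must scale with clearance.
CL ratio = 73.2 / 100 = 0.7320
New dose (same interval) = 1090 × 0.7320 = 797.9 mg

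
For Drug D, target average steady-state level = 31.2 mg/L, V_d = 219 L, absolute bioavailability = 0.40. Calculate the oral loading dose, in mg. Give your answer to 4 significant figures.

LD = Css × Vd / F = 31.2 × 219 / 0.40 = 17080 mg

17080 mg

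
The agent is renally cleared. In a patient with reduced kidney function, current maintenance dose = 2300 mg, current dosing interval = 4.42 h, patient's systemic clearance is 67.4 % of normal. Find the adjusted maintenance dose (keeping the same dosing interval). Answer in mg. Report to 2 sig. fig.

To keep the same average steady-state level, dosing rate must scale with clearance.
CL ratio = 67.4 / 100 = 0.6740
New dose (same interval) = 2300 × 0.6740 = 1550 mg

1600 mg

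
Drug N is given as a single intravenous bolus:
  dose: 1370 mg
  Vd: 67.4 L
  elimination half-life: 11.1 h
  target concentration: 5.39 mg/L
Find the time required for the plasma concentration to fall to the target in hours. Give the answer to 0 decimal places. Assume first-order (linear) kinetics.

C₀ = Dose / Vd = 1370 / 67.4 = 20.33 mg/L
k = ln2 / t½ = 0.693147 / 11.1 = 0.06245 h⁻¹
t = ln(C₀ / C) / k = ln(20.33 / 5.39) / 0.06245
  = ln(3.772) / 0.06245 = 1.328 / 0.06245 = 21.27 h

21 h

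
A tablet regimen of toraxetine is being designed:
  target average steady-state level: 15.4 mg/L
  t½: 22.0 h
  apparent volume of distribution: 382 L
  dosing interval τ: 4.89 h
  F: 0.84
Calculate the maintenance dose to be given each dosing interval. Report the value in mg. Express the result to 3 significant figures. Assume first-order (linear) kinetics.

1080 mg

k = ln2 / t½ = 0.693147 / 22.0 = 0.03151 h⁻¹
CL = k × Vd = 0.03151 × 382 = 12.04 L/h
At steady state, F × (Dose/τ) = Css × CL.
Dose = Css × CL × τ / F = 15.4 × 12.04 × 4.89 / 0.84 = 1079 mg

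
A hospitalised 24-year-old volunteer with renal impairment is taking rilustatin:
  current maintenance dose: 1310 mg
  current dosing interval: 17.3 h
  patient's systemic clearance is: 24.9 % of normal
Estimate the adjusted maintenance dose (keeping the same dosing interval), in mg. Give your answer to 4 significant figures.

To keep the same average steady-state level, dosing rate must scale with clearance.
CL ratio = 24.9 / 100 = 0.2490
New dose (same interval) = 1310 × 0.2490 = 326.2 mg

326.2 mg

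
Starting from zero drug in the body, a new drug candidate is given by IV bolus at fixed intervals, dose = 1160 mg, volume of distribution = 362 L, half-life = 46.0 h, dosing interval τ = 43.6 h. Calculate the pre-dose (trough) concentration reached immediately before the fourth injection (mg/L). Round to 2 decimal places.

C₀ per dose = Dose / Vd = 1160 / 362 = 3.204 mg/L
k = ln2 / t½ = 0.693147 / 46.0 = 0.01507 h⁻¹
Fraction remaining after one interval: r = e^(−kτ) = e^(−0.01507 × 43.6) = 0.5184
Before dose 4, 3 doses have been given (aged 1τ, 2τ, 3τ).
C_trough = C₀ × (r + r² + … + r^3) = C₀ × r(1−r^3)/(1−r)
        = 3.204 × 0.5184 × (1 − 0.1393) / (1 − 0.5184) = 2.968 mg/L

2.97 mg/L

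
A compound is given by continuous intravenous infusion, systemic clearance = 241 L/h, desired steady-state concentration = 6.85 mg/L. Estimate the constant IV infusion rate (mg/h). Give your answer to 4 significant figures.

At steady state, infusion rate R₀ = Css × CL = 6.85 × 241.0 = 1651 mg/h

1651 mg/h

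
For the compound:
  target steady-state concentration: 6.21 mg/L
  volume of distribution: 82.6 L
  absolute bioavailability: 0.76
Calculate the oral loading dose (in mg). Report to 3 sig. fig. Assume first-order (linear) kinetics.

675 mg

LD = Css × Vd / F = 6.21 × 82.6 / 0.76 = 674.9 mg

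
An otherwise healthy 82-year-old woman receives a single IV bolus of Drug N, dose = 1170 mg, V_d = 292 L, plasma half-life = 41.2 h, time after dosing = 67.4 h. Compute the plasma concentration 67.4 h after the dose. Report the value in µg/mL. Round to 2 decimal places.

C₀ = Dose / Vd = 1170 / 292 = 4.007 mg/L
k = ln2 / t½ = 0.693147 / 41.2 = 0.01682 h⁻¹
C = C₀ · e^(−k·t) = 4.007 × e^(−0.01682 × 67.4)
  = 4.007 × 0.3219 = 1.290 mg/L
(1.290 mg/L = 1.290 µg/mL)

1.29 µg/mL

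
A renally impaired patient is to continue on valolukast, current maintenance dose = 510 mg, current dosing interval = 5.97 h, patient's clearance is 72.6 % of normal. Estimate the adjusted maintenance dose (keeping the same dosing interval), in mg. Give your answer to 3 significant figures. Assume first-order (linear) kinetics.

To keep the same average steady-state level, dosing rate must scale with clearance.
CL ratio = 72.6 / 100 = 0.7260
New dose (same interval) = 510 × 0.7260 = 370.3 mg

370 mg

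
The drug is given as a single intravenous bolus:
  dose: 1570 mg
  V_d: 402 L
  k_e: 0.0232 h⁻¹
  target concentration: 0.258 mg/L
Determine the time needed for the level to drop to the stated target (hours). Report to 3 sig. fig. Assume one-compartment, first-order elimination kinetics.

117 h

C₀ = Dose / Vd = 1570 / 402 = 3.905 mg/L
t = ln(C₀ / C) / k = ln(3.905 / 0.258) / 0.02320
  = ln(15.14) / 0.02320 = 2.717 / 0.02320 = 117.1 h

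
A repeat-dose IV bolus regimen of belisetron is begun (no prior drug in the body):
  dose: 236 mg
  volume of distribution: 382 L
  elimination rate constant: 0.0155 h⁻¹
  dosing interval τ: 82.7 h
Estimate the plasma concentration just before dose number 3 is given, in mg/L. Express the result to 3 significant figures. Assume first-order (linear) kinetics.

C₀ per dose = Dose / Vd = 236 / 382 = 0.6178 mg/L
Fraction remaining after one interval: r = e^(−kτ) = e^(−0.01550 × 82.7) = 0.2775
Before dose 3, 2 doses have been given (aged 1τ, 2τ).
C_trough = C₀ × (r + r²) = 0.6178 × (0.2775 + 0.07701) = 0.2190 mg/L

0.219 mg/L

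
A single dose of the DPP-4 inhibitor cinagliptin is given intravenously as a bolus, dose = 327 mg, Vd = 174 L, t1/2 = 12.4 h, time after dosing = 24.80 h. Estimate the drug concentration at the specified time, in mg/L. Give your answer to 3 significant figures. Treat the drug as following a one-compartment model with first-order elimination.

C₀ = Dose / Vd = 327.0 / 174 = 1.879 mg/L
k = ln2 / t½ = 0.693147 / 12.4 = 0.05590 h⁻¹
t / t½ = 24.80 / 12.4 = 2 half-lives
C = C₀ × (1/2)^2 = 1.879 × 0.2500 = 0.4698 mg/L

0.470 mg/L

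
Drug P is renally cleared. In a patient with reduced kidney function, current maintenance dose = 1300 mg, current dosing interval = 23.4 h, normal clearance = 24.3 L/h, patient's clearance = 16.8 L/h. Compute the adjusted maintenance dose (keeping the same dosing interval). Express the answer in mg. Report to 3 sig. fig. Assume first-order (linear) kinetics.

899 mg

To keep the same average steady-state level, dosing rate must scale with clearance.
CL ratio = 16.8 / 24.3 = 0.6914
New dose (same interval) = 1300 × 0.6914 = 898.8 mg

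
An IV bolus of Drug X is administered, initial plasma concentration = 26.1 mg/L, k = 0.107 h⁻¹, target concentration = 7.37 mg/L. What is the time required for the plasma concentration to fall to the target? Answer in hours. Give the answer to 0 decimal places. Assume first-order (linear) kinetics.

12 h

t = ln(C₀ / C) / k = ln(26.10 / 7.37) / 0.1070
  = ln(3.541) / 0.1070 = 1.264 / 0.1070 = 11.81 h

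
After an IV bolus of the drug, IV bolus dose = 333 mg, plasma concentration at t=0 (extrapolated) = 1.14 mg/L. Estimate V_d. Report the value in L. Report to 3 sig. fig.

Vd = Dose / C₀ = 333.0 / 1.14 = 292.1 L

292 L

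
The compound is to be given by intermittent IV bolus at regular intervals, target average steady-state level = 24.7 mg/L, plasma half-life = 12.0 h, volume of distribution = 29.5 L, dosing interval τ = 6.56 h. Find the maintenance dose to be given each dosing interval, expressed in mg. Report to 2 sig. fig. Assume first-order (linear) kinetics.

k = ln2 / t½ = 0.693147 / 12.0 = 0.05776 h⁻¹
CL = k × Vd = 0.05776 × 29.5 = 1.704 L/h
At steady state, Dose/τ = Css × CL.
Dose = Css × CL × τ = 24.7 × 1.704 × 6.56 = 276.1 mg

280 mg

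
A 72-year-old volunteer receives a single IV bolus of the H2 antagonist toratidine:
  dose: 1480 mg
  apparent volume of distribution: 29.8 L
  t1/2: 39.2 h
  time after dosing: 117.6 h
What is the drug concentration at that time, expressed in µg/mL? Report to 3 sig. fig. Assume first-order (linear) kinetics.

6.21 µg/mL

C₀ = Dose / Vd = 1480 / 29.8 = 49.66 mg/L
k = ln2 / t½ = 0.693147 / 39.2 = 0.01768 h⁻¹
t / t½ = 117.6 / 39.2 = 3 half-lives
C = C₀ × (1/2)^3 = 49.66 × 0.1250 = 6.208 mg/L
(6.208 mg/L = 6.208 µg/mL)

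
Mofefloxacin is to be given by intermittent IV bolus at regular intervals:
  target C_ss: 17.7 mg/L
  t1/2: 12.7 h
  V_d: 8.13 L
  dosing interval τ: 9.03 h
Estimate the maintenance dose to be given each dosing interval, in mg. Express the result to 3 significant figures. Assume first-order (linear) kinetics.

70.9 mg

k = ln2 / t½ = 0.693147 / 12.7 = 0.05458 h⁻¹
CL = k × Vd = 0.05458 × 8.13 = 0.4437 L/h
At steady state, Dose/τ = Css × CL.
Dose = Css × CL × τ = 17.7 × 0.4437 × 9.03 = 70.92 mg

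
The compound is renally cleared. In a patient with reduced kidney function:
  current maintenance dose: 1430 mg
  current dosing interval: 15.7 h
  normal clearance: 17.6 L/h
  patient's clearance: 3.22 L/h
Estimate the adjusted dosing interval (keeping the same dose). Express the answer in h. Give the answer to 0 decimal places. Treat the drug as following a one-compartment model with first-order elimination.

86 h

To keep the same average steady-state level, dosing rate must scale with clearance.
CL ratio = 3.22 / 17.6 = 0.1830
New interval (same dose) = 15.7 / 0.1830 = 85.79 h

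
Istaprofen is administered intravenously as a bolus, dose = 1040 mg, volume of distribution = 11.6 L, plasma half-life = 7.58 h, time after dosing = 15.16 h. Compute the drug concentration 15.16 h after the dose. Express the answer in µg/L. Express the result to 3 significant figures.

22400 µg/L

C₀ = Dose / Vd = 1040 / 11.6 = 89.66 mg/L
k = ln2 / t½ = 0.693147 / 7.58 = 0.09144 h⁻¹
t / t½ = 15.16 / 7.58 = 2 half-lives
C = C₀ × (1/2)^2 = 89.66 × 0.2500 = 22.42 mg/L
Convert: 22.42 mg/L × 1000 = 22420 µg/L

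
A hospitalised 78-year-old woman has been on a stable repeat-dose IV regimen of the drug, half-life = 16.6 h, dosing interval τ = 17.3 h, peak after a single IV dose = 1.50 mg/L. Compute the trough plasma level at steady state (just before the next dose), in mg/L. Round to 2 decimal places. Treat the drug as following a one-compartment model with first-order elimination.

1.42 mg/L

k = ln2 / t½ = 0.693147 / 16.6 = 0.04176 h⁻¹
e^(−kτ) = e^(−0.04176 × 17.3) = 0.4856
Accumulation ratio R = 1 / (1 − e^(−kτ)) = 1 / (1 − 0.4856) = 1.944
Steady-state trough = C₀ × R × e^(−kτ) = 1.50 × 1.944 × 0.4856 = 1.416 mg/L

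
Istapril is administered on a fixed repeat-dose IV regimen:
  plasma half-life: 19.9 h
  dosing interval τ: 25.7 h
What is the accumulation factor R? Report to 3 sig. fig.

k = ln2 / t½ = 0.693147 / 19.9 = 0.03483 h⁻¹
e^(−kτ) = e^(−0.03483 × 25.7) = 0.4086
Accumulation ratio R = 1 / (1 − e^(−kτ)) = 1 / (1 − 0.4086) = 1.691

1.69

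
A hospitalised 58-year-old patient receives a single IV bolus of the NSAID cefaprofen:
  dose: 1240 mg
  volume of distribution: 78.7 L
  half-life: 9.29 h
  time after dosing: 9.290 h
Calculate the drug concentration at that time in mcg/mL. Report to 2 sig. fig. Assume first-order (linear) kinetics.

C₀ = Dose / Vd = 1240 / 78.7 = 15.76 mg/L
k = ln2 / t½ = 0.693147 / 9.29 = 0.07461 h⁻¹
t / t½ = 9.290 / 9.29 = 1 half-lives
C = C₀ × (1/2)^1 = 15.76 × 0.5000 = 7.880 mg/L
(7.880 mg/L = 7.880 mcg/mL)

7.9 mcg/mL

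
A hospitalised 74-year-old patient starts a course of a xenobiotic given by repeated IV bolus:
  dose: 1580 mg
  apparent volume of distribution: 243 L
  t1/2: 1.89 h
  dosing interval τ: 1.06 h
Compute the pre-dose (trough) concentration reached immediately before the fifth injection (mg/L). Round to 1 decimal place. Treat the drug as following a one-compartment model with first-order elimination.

C₀ per dose = Dose / Vd = 1580 / 243 = 6.502 mg/L
k = ln2 / t½ = 0.693147 / 1.89 = 0.3667 h⁻¹
Fraction remaining after one interval: r = e^(−kτ) = e^(−0.3667 × 1.06) = 0.6779
Before dose 5, 4 doses have been given (aged 1τ, 2τ, 3τ, 4τ).
C_trough = C₀ × (r + r² + … + r^4) = C₀ × r(1−r^4)/(1−r)
        = 6.502 × 0.6779 × (1 − 0.2112) / (1 − 0.6779) = 10.79 mg/L

10.8 mg/L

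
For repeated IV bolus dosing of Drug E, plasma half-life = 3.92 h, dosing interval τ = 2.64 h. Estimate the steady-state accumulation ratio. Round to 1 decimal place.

k = ln2 / t½ = 0.693147 / 3.92 = 0.1768 h⁻¹
e^(−kτ) = e^(−0.1768 × 2.64) = 0.6270
Accumulation ratio R = 1 / (1 − e^(−kτ)) = 1 / (1 − 0.6270) = 2.681

2.7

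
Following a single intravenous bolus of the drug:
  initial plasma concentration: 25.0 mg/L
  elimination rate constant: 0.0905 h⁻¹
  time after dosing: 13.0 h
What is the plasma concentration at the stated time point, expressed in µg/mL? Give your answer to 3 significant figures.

C = C₀ · e^(−k·t) = 25.00 × e^(−0.09050 × 13.0)
  = 25.00 × 0.3084 = 7.710 mg/L
(7.710 mg/L = 7.710 µg/mL)

7.71 µg/mL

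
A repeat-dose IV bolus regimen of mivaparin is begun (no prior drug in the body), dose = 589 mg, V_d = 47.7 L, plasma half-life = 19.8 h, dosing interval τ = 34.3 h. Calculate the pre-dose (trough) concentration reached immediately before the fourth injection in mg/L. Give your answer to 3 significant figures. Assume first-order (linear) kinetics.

5.17 mg/L

C₀ per dose = Dose / Vd = 589 / 47.7 = 12.35 mg/L
k = ln2 / t½ = 0.693147 / 19.8 = 0.03501 h⁻¹
Fraction remaining after one interval: r = e^(−kτ) = e^(−0.03501 × 34.3) = 0.3009
Before dose 4, 3 doses have been given (aged 1τ, 2τ, 3τ).
C_trough = C₀ × (r + r² + … + r^3) = C₀ × r(1−r^3)/(1−r)
        = 12.35 × 0.3009 × (1 − 0.02724) / (1 − 0.3009) = 5.171 mg/L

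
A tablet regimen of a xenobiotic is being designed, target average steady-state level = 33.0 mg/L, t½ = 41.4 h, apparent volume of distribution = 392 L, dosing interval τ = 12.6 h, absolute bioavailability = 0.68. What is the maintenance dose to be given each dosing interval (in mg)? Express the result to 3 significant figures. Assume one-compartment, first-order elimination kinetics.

k = ln2 / t½ = 0.693147 / 41.4 = 0.01674 h⁻¹
CL = k × Vd = 0.01674 × 392 = 6.562 L/h
At steady state, F × (Dose/τ) = Css × CL.
Dose = Css × CL × τ / F = 33.0 × 6.562 × 12.6 / 0.68 = 4012 mg

4010 mg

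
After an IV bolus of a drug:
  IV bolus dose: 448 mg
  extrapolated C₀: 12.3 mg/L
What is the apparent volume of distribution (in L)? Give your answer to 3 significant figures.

Vd = Dose / C₀ = 448.0 / 12.3 = 36.42 L

36.4 L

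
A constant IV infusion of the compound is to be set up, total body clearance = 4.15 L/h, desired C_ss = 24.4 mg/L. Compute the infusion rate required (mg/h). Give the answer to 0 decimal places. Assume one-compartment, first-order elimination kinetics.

At steady state, infusion rate R₀ = Css × CL = 24.4 × 4.150 = 101.3 mg/h

101 mg/h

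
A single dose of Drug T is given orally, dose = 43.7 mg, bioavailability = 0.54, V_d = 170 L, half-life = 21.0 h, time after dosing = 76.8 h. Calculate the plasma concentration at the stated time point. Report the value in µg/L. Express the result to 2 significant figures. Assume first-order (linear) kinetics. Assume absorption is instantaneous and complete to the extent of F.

11 µg/L

Amount reaching circulation = F × Dose = 0.54 × 43.70 = 23.60 mg
C₀ = F·Dose / Vd = 23.60 / 170 = 0.1388 mg/L
k = ln2 / t½ = 0.693147 / 21.0 = 0.03301 h⁻¹
C = C₀ · e^(−k·t) = 0.1388 × e^(−0.03301 × 76.8)
  = 0.1388 × 0.07925 = 0.01100 mg/L
Convert: 0.01100 mg/L × 1000 = 11.00 µg/L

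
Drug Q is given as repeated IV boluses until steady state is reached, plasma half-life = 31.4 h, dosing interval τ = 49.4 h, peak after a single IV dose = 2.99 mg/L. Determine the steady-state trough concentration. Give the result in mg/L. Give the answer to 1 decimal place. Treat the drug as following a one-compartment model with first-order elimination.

1.5 mg/L

k = ln2 / t½ = 0.693147 / 31.4 = 0.02207 h⁻¹
e^(−kτ) = e^(−0.02207 × 49.4) = 0.3361
Accumulation ratio R = 1 / (1 − e^(−kτ)) = 1 / (1 − 0.3361) = 1.506
Steady-state trough = C₀ × R × e^(−kτ) = 2.99 × 1.506 × 0.3361 = 1.513 mg/L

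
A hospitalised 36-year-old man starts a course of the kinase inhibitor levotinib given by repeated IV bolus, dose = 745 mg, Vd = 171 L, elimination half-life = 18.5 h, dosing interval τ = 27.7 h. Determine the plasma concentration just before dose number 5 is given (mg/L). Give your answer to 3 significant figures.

C₀ per dose = Dose / Vd = 745 / 171 = 4.357 mg/L
k = ln2 / t½ = 0.693147 / 18.5 = 0.03747 h⁻¹
Fraction remaining after one interval: r = e^(−kτ) = e^(−0.03747 × 27.7) = 0.3542
Before dose 5, 4 doses have been given (aged 1τ, 2τ, 3τ, 4τ).
C_trough = C₀ × (r + r² + … + r^4) = C₀ × r(1−r^4)/(1−r)
        = 4.357 × 0.3542 × (1 − 0.01574) / (1 − 0.3542) = 2.352 mg/L

2.35 mg/L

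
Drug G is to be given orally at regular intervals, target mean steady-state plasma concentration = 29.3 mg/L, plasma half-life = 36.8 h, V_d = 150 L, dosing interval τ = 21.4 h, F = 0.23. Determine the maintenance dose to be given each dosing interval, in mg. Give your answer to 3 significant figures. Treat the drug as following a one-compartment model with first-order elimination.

7700 mg

k = ln2 / t½ = 0.693147 / 36.8 = 0.01884 h⁻¹
CL = k × Vd = 0.01884 × 150 = 2.826 L/h
At steady state, F × (Dose/τ) = Css × CL.
Dose = Css × CL × τ / F = 29.3 × 2.826 × 21.4 / 0.23 = 7704 mg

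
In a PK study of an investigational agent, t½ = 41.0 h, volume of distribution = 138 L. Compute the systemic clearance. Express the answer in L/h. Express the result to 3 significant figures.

2.33 L/h

k = ln2 / t½ = 0.693147 / 41.0 = 0.01691 h⁻¹
CL = k × Vd = 0.01691 × 138 = 2.334 L/h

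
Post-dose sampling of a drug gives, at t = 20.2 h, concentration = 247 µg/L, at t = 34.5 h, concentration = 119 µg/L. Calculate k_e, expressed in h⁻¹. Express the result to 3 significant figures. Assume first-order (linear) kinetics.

0.0511 h⁻¹

k = ln(C₁/C₂) / (t₂ − t₁) = ln(247/119) / (34.5 − 20.2)
  = 0.7303 / 14.30 = 0.05107 h⁻¹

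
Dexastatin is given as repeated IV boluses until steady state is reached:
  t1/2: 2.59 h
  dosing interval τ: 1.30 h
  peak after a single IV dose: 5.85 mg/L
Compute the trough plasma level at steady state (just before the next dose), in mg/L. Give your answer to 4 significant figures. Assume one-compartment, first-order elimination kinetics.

k = ln2 / t½ = 0.693147 / 2.59 = 0.2676 h⁻¹
e^(−kτ) = e^(−0.2676 × 1.30) = 0.7062
Accumulation ratio R = 1 / (1 − e^(−kτ)) = 1 / (1 − 0.7062) = 3.404
Steady-state trough = C₀ × R × e^(−kτ) = 5.85 × 3.404 × 0.7062 = 14.06 mg/L

14.06 mg/L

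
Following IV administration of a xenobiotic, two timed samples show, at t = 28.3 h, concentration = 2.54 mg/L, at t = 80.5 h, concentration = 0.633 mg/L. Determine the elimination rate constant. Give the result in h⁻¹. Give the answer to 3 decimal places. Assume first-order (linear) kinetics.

k = ln(C₁/C₂) / (t₂ − t₁) = ln(2.54/0.633) / (80.5 − 28.3)
  = 1.389 / 52.20 = 0.02661 h⁻¹

0.027 h⁻¹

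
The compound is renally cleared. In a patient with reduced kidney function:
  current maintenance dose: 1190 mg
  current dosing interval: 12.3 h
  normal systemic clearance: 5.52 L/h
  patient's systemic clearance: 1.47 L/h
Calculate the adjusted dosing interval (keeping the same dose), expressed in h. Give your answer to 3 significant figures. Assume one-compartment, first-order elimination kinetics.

46.2 h

To keep the same average steady-state level, dosing rate must scale with clearance.
CL ratio = 1.47 / 5.52 = 0.2663
New interval (same dose) = 12.3 / 0.2663 = 46.19 h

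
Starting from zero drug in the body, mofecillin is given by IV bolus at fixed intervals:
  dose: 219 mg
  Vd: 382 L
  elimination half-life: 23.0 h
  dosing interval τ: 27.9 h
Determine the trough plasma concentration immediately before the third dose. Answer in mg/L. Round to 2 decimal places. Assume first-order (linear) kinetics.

C₀ per dose = Dose / Vd = 219 / 382 = 0.5733 mg/L
k = ln2 / t½ = 0.693147 / 23.0 = 0.03014 h⁻¹
Fraction remaining after one interval: r = e^(−kτ) = e^(−0.03014 × 27.9) = 0.4313
Before dose 3, 2 doses have been given (aged 1τ, 2τ).
C_trough = C₀ × (r + r²) = 0.5733 × (0.4313 + 0.1860) = 0.3539 mg/L

0.35 mg/L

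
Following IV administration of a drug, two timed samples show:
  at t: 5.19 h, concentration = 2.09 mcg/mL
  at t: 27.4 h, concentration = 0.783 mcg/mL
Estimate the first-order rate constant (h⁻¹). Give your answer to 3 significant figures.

k = ln(C₁/C₂) / (t₂ − t₁) = ln(2.09/0.783) / (27.4 − 5.19)
  = 0.9818 / 22.21 = 0.04421 h⁻¹

0.0442 h⁻¹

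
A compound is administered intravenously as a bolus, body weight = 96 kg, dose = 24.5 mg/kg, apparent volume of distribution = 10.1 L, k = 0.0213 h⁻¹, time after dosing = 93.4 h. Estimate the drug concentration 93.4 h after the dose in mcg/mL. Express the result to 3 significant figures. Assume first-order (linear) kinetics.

31.9 mcg/mL

Total dose = 24.5 × 96 = 2352 mg
C₀ = Dose / Vd = 2352 / 10.1 = 232.9 mg/L
C = C₀ · e^(−k·t) = 232.9 × e^(−0.02130 × 93.4)
  = 232.9 × 0.1368 = 31.86 mg/L
(31.86 mg/L = 31.86 mcg/mL)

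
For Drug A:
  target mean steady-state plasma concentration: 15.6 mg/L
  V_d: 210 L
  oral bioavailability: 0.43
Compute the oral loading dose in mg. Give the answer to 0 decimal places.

7619 mg

LD = Css × Vd / F = 15.6 × 210 / 0.43 = 7619 mg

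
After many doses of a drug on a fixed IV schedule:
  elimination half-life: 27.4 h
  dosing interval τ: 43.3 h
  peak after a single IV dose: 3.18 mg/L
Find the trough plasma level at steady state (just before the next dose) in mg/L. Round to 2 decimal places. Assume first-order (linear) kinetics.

1.60 mg/L

k = ln2 / t½ = 0.693147 / 27.4 = 0.02530 h⁻¹
e^(−kτ) = e^(−0.02530 × 43.3) = 0.3344
Accumulation ratio R = 1 / (1 − e^(−kτ)) = 1 / (1 − 0.3344) = 1.502
Steady-state trough = C₀ × R × e^(−kτ) = 3.18 × 1.502 × 0.3344 = 1.597 mg/L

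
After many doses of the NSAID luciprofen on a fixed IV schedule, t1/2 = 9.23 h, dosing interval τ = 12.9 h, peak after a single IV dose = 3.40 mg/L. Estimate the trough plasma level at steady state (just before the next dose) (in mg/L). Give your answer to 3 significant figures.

k = ln2 / t½ = 0.693147 / 9.23 = 0.07510 h⁻¹
e^(−kτ) = e^(−0.07510 × 12.9) = 0.3795
Accumulation ratio R = 1 / (1 − e^(−kτ)) = 1 / (1 − 0.3795) = 1.612
Steady-state trough = C₀ × R × e^(−kτ) = 3.40 × 1.612 × 0.3795 = 2.080 mg/L

2.08 mg/L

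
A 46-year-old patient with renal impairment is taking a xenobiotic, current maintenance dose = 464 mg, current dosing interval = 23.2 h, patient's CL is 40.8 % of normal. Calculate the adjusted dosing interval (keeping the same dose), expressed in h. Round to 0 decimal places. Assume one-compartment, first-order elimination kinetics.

57 h

To keep the same average steady-state level, dosing rate must scale with clearance.
CL ratio = 40.8 / 100 = 0.4080
New interval (same dose) = 23.2 / 0.4080 = 56.86 h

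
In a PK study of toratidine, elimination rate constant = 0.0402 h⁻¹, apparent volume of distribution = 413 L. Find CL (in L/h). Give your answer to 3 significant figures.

CL = k × Vd = 0.0402 × 413 = 16.60 L/h

16.6 L/h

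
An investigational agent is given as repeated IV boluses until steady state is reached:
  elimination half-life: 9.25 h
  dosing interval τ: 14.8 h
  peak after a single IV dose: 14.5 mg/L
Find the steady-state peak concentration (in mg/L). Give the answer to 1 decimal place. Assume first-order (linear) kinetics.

21.6 mg/L

k = ln2 / t½ = 0.693147 / 9.25 = 0.07493 h⁻¹
e^(−kτ) = e^(−0.07493 × 14.8) = 0.3299
Accumulation ratio R = 1 / (1 − e^(−kτ)) = 1 / (1 − 0.3299) = 1.492
Steady-state peak = C₀ × R = 14.5 × 1.492 = 21.63 mg/L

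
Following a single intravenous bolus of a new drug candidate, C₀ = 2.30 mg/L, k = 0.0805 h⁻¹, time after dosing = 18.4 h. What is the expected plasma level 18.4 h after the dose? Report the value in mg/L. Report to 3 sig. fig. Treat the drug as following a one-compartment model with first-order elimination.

C = C₀ · e^(−k·t) = 2.300 × e^(−0.08050 × 18.4)
  = 2.300 × 0.2274 = 0.5230 mg/L

0.523 mg/L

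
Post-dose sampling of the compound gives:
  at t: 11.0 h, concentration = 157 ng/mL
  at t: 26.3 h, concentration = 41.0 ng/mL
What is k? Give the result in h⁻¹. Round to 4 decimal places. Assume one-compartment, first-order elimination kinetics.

k = ln(C₁/C₂) / (t₂ − t₁) = ln(157/41.0) / (26.3 − 11.0)
  = 1.343 / 15.30 = 0.08778 h⁻¹

0.0878 h⁻¹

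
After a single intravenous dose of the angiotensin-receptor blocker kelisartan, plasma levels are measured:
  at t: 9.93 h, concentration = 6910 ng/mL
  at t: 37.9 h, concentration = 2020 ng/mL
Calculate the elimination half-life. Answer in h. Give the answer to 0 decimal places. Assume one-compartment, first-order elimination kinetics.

k = ln(C₁/C₂) / (t₂ − t₁) = ln(6910/2020) / (37.9 − 9.93)
  = 1.230 / 27.97 = 0.04398 h⁻¹
t½ = ln2 / k = 0.693147 / 0.04398 = 15.76 h

16 h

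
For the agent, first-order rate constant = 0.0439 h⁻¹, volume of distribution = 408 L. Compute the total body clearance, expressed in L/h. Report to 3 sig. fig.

17.9 L/h

CL = k × Vd = 0.0439 × 408 = 17.91 L/h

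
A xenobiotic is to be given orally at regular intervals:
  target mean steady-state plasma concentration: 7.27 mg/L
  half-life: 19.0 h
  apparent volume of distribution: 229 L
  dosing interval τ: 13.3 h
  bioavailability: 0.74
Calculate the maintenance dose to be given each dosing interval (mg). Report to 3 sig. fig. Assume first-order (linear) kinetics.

1090 mg

k = ln2 / t½ = 0.693147 / 19.0 = 0.03648 h⁻¹
CL = k × Vd = 0.03648 × 229 = 8.354 L/h
At steady state, F × (Dose/τ) = Css × CL.
Dose = Css × CL × τ / F = 7.27 × 8.354 × 13.3 / 0.74 = 1092 mg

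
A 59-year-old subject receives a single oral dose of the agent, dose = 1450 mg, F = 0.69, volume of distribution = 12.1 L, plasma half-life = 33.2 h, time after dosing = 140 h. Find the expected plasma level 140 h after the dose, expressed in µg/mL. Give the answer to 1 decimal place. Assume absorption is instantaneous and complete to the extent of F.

Amount reaching circulation = F × Dose = 0.69 × 1450 = 1001 mg
C₀ = F·Dose / Vd = 1001 / 12.1 = 82.73 mg/L
k = ln2 / t½ = 0.693147 / 33.2 = 0.02088 h⁻¹
C = C₀ · e^(−k·t) = 82.73 × e^(−0.02088 × 140)
  = 82.73 × 0.05376 = 4.448 mg/L
(4.448 mg/L = 4.448 µg/mL)

4.4 µg/mL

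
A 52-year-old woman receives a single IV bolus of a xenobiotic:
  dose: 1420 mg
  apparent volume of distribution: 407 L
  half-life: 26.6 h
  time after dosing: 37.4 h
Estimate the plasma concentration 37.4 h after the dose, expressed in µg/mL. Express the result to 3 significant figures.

C₀ = Dose / Vd = 1420 / 407 = 3.489 mg/L
k = ln2 / t½ = 0.693147 / 26.6 = 0.02606 h⁻¹
C = C₀ · e^(−k·t) = 3.489 × e^(−0.02606 × 37.4)
  = 3.489 × 0.3773 = 1.316 mg/L
(1.316 mg/L = 1.316 µg/mL)

1.32 µg/mL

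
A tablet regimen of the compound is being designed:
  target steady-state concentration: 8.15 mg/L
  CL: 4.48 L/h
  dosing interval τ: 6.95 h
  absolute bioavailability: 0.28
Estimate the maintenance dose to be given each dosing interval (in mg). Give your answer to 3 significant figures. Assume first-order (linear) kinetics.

906 mg

At steady state, F × (Dose/τ) = Css × CL.
Dose = Css × CL × τ / F = 8.15 × 4.480 × 6.95 / 0.28 = 906.3 mg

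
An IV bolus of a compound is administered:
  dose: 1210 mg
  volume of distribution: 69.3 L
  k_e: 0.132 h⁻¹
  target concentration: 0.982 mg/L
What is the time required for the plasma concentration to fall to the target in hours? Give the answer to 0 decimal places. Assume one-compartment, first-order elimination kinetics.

C₀ = Dose / Vd = 1210 / 69.3 = 17.46 mg/L
t = ln(C₀ / C) / k = ln(17.46 / 0.982) / 0.1320
  = ln(17.78) / 0.1320 = 2.878 / 0.1320 = 21.80 h

22 h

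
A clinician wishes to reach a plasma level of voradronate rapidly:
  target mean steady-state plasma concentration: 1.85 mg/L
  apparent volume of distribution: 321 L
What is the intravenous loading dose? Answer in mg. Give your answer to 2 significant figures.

LD = Css × Vd = 1.85 × 321 = 593.9 mg

590 mg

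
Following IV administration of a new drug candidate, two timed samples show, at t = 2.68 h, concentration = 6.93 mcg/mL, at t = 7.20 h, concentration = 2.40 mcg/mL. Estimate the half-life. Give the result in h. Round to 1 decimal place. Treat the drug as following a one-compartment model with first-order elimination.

3.0 h

k = ln(C₁/C₂) / (t₂ − t₁) = ln(6.93/2.40) / (7.20 − 2.68)
  = 1.060 / 4.520 = 0.2345 h⁻¹
t½ = ln2 / k = 0.693147 / 0.2345 = 2.956 h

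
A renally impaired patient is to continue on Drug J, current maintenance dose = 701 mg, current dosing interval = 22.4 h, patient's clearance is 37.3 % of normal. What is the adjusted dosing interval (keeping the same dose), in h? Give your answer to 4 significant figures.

To keep the same average steady-state level, dosing rate must scale with clearance.
CL ratio = 37.3 / 100 = 0.3730
New interval (same dose) = 22.4 / 0.3730 = 60.05 h

60.05 h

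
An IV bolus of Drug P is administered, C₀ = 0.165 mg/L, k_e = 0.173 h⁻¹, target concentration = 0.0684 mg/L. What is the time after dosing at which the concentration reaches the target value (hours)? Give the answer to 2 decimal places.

t = ln(C₀ / C) / k = ln(0.1650 / 0.0684) / 0.1730
  = ln(2.412) / 0.1730 = 0.8805 / 0.1730 = 5.090 h

5.09 h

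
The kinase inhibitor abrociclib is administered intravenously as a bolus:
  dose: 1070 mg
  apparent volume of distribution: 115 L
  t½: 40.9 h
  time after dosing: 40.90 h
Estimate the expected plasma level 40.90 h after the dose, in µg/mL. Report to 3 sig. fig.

4.65 µg/mL

C₀ = Dose / Vd = 1070 / 115 = 9.304 mg/L
k = ln2 / t½ = 0.693147 / 40.9 = 0.01695 h⁻¹
t / t½ = 40.90 / 40.9 = 1 half-lives
C = C₀ × (1/2)^1 = 9.304 × 0.5000 = 4.652 mg/L
(4.652 mg/L = 4.652 µg/mL)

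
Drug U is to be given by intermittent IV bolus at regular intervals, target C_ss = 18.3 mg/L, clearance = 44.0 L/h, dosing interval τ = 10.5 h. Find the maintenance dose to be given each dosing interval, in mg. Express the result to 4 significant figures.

At steady state, Dose/τ = Css × CL.
Dose = Css × CL × τ = 18.3 × 44.00 × 10.5 = 8455 mg

8455 mg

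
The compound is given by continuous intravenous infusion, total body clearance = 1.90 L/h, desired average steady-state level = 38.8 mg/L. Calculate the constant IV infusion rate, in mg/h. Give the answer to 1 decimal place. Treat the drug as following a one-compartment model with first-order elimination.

At steady state, infusion rate R₀ = Css × CL = 38.8 × 1.900 = 73.72 mg/h

73.7 mg/h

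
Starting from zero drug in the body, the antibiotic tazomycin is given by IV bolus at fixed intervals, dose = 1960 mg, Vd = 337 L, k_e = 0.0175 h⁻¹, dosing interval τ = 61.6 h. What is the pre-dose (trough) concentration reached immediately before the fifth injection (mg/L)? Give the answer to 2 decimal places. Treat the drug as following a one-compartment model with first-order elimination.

2.96 mg/L

C₀ per dose = Dose / Vd = 1960 / 337 = 5.816 mg/L
Fraction remaining after one interval: r = e^(−kτ) = e^(−0.01750 × 61.6) = 0.3403
Before dose 5, 4 doses have been given (aged 1τ, 2τ, 3τ, 4τ).
C_trough = C₀ × (r + r² + … + r^4) = C₀ × r(1−r^4)/(1−r)
        = 5.816 × 0.3403 × (1 − 0.01341) / (1 − 0.3403) = 2.960 mg/L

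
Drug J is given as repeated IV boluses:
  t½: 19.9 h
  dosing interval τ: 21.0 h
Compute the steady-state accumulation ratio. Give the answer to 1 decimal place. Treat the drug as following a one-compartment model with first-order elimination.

k = ln2 / t½ = 0.693147 / 19.9 = 0.03483 h⁻¹
e^(−kτ) = e^(−0.03483 × 21.0) = 0.4812
Accumulation ratio R = 1 / (1 − e^(−kτ)) = 1 / (1 − 0.4812) = 1.928

1.9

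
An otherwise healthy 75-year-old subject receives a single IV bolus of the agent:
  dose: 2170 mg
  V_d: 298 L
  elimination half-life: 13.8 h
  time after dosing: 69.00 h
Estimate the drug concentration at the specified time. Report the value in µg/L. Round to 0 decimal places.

C₀ = Dose / Vd = 2170 / 298 = 7.282 mg/L
k = ln2 / t½ = 0.693147 / 13.8 = 0.05023 h⁻¹
t / t½ = 69.00 / 13.8 = 5 half-lives
C = C₀ × (1/2)^5 = 7.282 × 0.03125 = 0.2276 mg/L
Convert: 0.2276 mg/L × 1000 = 227.6 µg/L

228 µg/L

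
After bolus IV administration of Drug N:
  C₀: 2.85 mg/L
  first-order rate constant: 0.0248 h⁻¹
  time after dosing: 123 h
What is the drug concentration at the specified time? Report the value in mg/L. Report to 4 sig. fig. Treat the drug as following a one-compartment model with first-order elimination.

C = C₀ · e^(−k·t) = 2.850 × e^(−0.02480 × 123)
  = 2.850 × 0.04734 = 0.1349 mg/L

0.1349 mg/L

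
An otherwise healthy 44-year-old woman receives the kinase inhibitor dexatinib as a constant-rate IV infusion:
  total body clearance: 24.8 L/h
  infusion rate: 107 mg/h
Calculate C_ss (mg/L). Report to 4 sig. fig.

At steady state Css = R₀ / CL = 107 / 24.80 = 4.315 mg/L

4.315 mg/L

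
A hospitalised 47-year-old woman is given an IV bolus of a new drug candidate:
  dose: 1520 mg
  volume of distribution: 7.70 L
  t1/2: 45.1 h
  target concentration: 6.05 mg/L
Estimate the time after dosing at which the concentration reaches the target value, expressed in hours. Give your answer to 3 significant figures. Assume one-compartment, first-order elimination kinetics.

227 h

C₀ = Dose / Vd = 1520 / 7.70 = 197.4 mg/L
k = ln2 / t½ = 0.693147 / 45.1 = 0.01537 h⁻¹
t = ln(C₀ / C) / k = ln(197.4 / 6.05) / 0.01537
  = ln(32.63) / 0.01537 = 3.485 / 0.01537 = 226.7 h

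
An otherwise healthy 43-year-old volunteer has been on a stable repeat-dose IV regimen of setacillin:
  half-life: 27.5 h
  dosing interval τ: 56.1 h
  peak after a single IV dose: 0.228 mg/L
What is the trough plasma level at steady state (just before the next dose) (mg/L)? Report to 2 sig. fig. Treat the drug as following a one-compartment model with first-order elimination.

0.073 mg/L

k = ln2 / t½ = 0.693147 / 27.5 = 0.02521 h⁻¹
e^(−kτ) = e^(−0.02521 × 56.1) = 0.2431
Accumulation ratio R = 1 / (1 − e^(−kτ)) = 1 / (1 − 0.2431) = 1.321
Steady-state trough = C₀ × R × e^(−kτ) = 0.228 × 1.321 × 0.2431 = 0.07322 mg/L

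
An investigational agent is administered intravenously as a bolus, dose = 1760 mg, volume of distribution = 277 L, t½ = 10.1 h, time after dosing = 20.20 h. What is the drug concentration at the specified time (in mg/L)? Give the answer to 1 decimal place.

C₀ = Dose / Vd = 1760 / 277 = 6.354 mg/L
k = ln2 / t½ = 0.693147 / 10.1 = 0.06863 h⁻¹
t / t½ = 20.20 / 10.1 = 2 half-lives
C = C₀ × (1/2)^2 = 6.354 × 0.2500 = 1.589 mg/L

1.6 mg/L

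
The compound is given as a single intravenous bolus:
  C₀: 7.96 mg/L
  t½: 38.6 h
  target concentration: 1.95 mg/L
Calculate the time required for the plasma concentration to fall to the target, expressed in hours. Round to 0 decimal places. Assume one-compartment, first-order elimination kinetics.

k = ln2 / t½ = 0.693147 / 38.6 = 0.01796 h⁻¹
t = ln(C₀ / C) / k = ln(7.960 / 1.95) / 0.01796
  = ln(4.082) / 0.01796 = 1.407 / 0.01796 = 78.34 h

78 h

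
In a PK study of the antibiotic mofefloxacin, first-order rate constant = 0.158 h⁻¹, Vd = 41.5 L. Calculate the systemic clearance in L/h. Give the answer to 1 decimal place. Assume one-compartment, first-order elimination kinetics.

CL = k × Vd = 0.158 × 41.5 = 6.557 L/h

6.6 L/h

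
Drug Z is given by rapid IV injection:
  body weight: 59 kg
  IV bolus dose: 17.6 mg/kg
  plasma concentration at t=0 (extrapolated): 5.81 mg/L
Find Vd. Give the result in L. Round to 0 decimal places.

Dose = 17.6 × 59 = 1038 mg
Vd = Dose / C₀ = 1038 / 5.81 = 178.7 L

179 L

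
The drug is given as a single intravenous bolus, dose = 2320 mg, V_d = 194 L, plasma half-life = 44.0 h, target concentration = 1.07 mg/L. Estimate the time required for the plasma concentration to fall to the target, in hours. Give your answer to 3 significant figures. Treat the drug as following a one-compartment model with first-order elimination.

153 h

C₀ = Dose / Vd = 2320 / 194 = 11.96 mg/L
k = ln2 / t½ = 0.693147 / 44.0 = 0.01575 h⁻¹
t = ln(C₀ / C) / k = ln(11.96 / 1.07) / 0.01575
  = ln(11.18) / 0.01575 = 2.414 / 0.01575 = 153.3 h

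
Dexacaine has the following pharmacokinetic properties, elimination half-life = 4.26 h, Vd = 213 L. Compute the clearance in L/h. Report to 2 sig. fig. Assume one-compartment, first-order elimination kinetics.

35 L/h

k = ln2 / t½ = 0.693147 / 4.26 = 0.1627 h⁻¹
CL = k × Vd = 0.1627 × 213 = 34.66 L/h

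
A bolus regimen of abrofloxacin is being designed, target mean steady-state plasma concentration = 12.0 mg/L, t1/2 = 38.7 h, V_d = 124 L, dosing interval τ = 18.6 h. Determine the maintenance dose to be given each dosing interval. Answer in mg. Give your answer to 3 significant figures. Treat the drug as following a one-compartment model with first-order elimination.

496 mg

k = ln2 / t½ = 0.693147 / 38.7 = 0.01791 h⁻¹
CL = k × Vd = 0.01791 × 124 = 2.221 L/h
At steady state, Dose/τ = Css × CL.
Dose = Css × CL × τ = 12.0 × 2.221 × 18.6 = 495.7 mg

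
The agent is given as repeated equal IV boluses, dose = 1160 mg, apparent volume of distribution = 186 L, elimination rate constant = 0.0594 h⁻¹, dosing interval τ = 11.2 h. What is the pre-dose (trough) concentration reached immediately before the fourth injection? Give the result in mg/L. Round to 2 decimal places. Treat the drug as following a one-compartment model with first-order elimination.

C₀ per dose = Dose / Vd = 1160 / 186 = 6.237 mg/L
Fraction remaining after one interval: r = e^(−kτ) = e^(−0.05940 × 11.2) = 0.5141
Before dose 4, 3 doses have been given (aged 1τ, 2τ, 3τ).
C_trough = C₀ × (r + r² + … + r^3) = C₀ × r(1−r^3)/(1−r)
        = 6.237 × 0.5141 × (1 − 0.1359) / (1 − 0.5141) = 5.702 mg/L

5.70 mg/L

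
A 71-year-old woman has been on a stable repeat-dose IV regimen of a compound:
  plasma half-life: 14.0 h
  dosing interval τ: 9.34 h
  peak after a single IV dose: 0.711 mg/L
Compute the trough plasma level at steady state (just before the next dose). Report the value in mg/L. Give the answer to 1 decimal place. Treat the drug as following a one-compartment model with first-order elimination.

k = ln2 / t½ = 0.693147 / 14.0 = 0.04951 h⁻¹
e^(−kτ) = e^(−0.04951 × 9.34) = 0.6298
Accumulation ratio R = 1 / (1 − e^(−kτ)) = 1 / (1 − 0.6298) = 2.701
Steady-state trough = C₀ × R × e^(−kτ) = 0.711 × 2.701 × 0.6298 = 1.209 mg/L

1.2 mg/L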